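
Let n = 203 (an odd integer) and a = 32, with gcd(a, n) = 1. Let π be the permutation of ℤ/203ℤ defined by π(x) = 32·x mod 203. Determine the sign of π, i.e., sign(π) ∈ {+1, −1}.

-1

Orbit of 36 under x↦32x: [36, 137, 121, 15, 74, 135, 57]… (length divides ord_203(32)).
Cycle type of π: 84×2 + 28 + 3×2 + 1; total 6 cycles.
With 6 cycles on 203 points, sign = (−1)^{203−6} = -1.
(32|203)_J = -1 (Zolotarev's lemma cross-check).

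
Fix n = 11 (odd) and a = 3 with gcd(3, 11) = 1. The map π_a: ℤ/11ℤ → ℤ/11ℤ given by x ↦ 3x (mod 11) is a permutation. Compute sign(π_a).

Orbit of 9 under x↦3x: [9, 5, 4, 1, 3]… (length divides ord_11(3)).
Cycle type of π: 5×2 + 1; total 3 cycles.
Σ(ℓ_i−1) = 11−3 = 8; sign = (−1)^8 = +1.

+1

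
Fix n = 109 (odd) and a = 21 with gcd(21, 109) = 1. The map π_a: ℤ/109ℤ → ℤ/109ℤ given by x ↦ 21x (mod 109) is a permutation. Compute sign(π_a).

+1

Trace 89: π^k(89) = [89, 16, 9, 80, 45, 73, 7] for k=0..6.
Cycle lengths of π_21 on ℤ/109ℤ: [27, 27, 27, 27, 1]; 5 cycles in total.
5 cycles on 109: each ℓ→(−1)^(ℓ−1), product (−1)^104 = +1.
Check: (21/109) = +1 by Zolotarev.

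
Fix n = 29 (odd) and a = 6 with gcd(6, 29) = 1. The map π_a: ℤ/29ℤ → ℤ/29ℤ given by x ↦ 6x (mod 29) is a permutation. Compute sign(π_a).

Trace 22: π^k(22) = [22, 16, 9, 25, 5, 1, 6] for k=0..6.
The orbit structure of x ↦ 6x mod 29: 3 orbits of sizes [14, 14, 1].
n − c = 29 − 3 = 26; sign = (−1)^26 = +1.
Check: (6/29) = +1 by Zolotarev.

+1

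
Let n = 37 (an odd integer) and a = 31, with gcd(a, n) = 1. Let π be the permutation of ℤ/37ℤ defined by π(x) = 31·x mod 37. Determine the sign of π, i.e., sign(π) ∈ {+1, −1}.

Trace 1: π^k(1) = [1, 31, 36, 6] for k=0..3.
π_31 has 10 disjoint cycles with lengths [4, 4, 4, 4, 4, 4, 4, 4, 4, 1] on {0,…,36}.
With 10 cycles on 37 points, sign = (−1)^{37−10} = -1.
The Jacobi symbol (31|37) = -1 (Zolotarev) agrees.

-1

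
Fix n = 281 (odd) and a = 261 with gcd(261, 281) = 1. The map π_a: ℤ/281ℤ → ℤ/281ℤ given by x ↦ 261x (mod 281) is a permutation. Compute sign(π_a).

Start at x=39: 39 → 63 → 145 → 191 → 114 → 249 → 78 → … (one orbit).
π_261 has 3 disjoint cycles with lengths [140, 140, 1] on {0,…,280}.
Σ(ℓ_i−1) = 281−3 = 278; sign = (−1)^278 = +1.
Via Zolotarev, sign(π_{261}) = (261|281) = +1.

+1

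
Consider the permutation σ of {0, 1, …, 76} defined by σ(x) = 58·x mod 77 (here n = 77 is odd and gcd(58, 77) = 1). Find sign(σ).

Orbit of 60 under x↦58x: [60, 15, 23, 25, 64, 16, 4]… (length divides ord_77(58)).
Decompose π into cycles: lengths [15, 15, 15, 15, 5, 5, 3, 3, 1] (9 cycles, including the fixed point 0).
77 − 9 = 68 transpositions; sign(π) = (−1)^68 = +1.
Via Zolotarev, sign(π_{58}) = (58|77) = +1.

+1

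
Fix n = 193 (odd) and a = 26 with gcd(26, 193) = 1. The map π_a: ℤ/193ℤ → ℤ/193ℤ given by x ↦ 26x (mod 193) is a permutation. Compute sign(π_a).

-1

Start at x=188: 188 → 63 → 94 → 128 → 47 → 64 → 120 → … (one orbit).
π_26 has 2 disjoint cycles with lengths [192, 1] on {0,…,192}.
193 − 2 = 191 transpositions; sign(π) = (−1)^191 = -1.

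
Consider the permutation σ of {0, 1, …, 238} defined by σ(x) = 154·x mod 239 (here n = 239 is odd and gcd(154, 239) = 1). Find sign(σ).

-1

Trace 14: π^k(14) = [14, 5, 53, 36, 47, 68, 195] for k=0..6.
2 cycles of lengths [238, 1].
n − c = 239 − 2 = 237; sign = (−1)^237 = -1.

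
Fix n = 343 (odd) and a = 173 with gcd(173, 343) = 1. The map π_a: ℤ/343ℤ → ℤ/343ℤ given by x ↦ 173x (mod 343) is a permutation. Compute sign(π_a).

-1

Orbit of 92 under x↦173x: [92, 138, 207, 139, 37, 227, 169]… (length divides ord_343(173)).
4 cycles of lengths [294, 42, 6, 1].
343 − 4 = 339 transpositions; sign(π) = (−1)^339 = -1.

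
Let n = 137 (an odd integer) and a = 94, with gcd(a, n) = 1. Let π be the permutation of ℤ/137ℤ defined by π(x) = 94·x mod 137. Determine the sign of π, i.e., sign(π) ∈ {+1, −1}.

-1

Trace 123: π^k(123) = [123, 54, 7, 110, 65, 82, 36] for k=0..6.
Cycle lengths of π_94 on ℤ/137ℤ: [136, 1]; 2 cycles in total.
137 − 2 = 135 transpositions; sign(π) = (−1)^135 = -1.
Zolotarev: (94|137) = -1, matching the cycle-count sign.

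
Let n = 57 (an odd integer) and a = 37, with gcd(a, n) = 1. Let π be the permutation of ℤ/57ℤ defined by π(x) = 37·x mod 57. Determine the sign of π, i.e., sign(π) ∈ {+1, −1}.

-1

Trace 1: π^k(1) = [1, 37] for k=0..1.
30 cycles of lengths [2, 2, 2, 2, 2, 2, 2, 2, 2, 2, 2, 2, 2, 2, 2, 2, 2, 2, 2, 2, 2, 2, 2, 2, 2, 2, 2, 1, 1, 1].
Σ(ℓ_i−1) = 57−30 = 27; sign = (−1)^27 = -1.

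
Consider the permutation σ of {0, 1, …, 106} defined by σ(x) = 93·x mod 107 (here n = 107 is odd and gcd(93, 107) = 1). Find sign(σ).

Trace 100: π^k(100) = [100, 98, 19, 55, 86, 80, 57] for k=0..6.
2 cycles of lengths [106, 1].
107 − 2 = 105 transpositions; sign(π) = (−1)^105 = -1.
The Jacobi symbol (93|107) = -1 (Zolotarev) agrees.

-1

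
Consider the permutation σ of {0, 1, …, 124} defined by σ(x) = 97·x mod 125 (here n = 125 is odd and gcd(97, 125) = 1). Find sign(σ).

-1

Orbit of 42 under x↦97x: [42, 74, 53, 16, 52, 44, 18]… (length divides ord_125(97)).
Cycle lengths of π_97 on ℤ/125ℤ: [100, 20, 4, 1]; 4 cycles in total.
125 − 4 = 121 transpositions; sign(π) = (−1)^121 = -1.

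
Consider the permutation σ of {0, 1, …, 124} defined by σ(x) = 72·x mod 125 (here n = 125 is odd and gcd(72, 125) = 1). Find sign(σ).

Trace 38: π^k(38) = [38, 111, 117, 49, 28, 16, 27] for k=0..6.
4 cycles of lengths [100, 20, 4, 1].
n − c = 125 − 4 = 121; sign = (−1)^121 = -1.

-1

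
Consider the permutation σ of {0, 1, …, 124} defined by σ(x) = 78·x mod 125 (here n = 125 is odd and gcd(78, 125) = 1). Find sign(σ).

-1

Orbit of 2 under x↦78x: [2, 31, 43, 104, 112, 111, 33]… (length divides ord_125(78)).
4 cycles of lengths [100, 20, 4, 1].
125 − 4 = 121 transpositions; sign(π) = (−1)^121 = -1.
The Jacobi symbol (78|125) = -1 (Zolotarev) agrees.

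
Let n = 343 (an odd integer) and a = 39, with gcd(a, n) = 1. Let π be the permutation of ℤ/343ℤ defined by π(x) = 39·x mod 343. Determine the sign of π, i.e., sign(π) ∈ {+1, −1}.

+1

Orbit of 253 under x↦39x: [253, 263, 310, 85, 228, 317, 15]… (length divides ord_343(39)).
7 cycles of lengths [147, 147, 21, 21, 3, 3, 1].
Σ(ℓ_i−1) = 343−7 = 336; sign = (−1)^336 = +1.
Zolotarev: (39|343) = +1, matching the cycle-count sign.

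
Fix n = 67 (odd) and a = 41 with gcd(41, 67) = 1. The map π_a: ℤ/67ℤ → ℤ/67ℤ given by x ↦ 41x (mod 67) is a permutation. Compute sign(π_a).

-1

Start at x=5: 5 → 4 → 30 → 24 → 46 → 10 → 8 → … (one orbit).
Cycle lengths of π_41 on ℤ/67ℤ: [66, 1]; 2 cycles in total.
sign(π) = (−1)^{n − #cycles} = (−1)^{67−2} = (−1)^65 = -1.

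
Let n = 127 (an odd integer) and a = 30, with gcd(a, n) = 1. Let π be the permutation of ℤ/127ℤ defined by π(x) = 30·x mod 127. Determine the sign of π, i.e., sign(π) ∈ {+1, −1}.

Start at x=35: 35 → 34 → 4 → 120 → 44 → 50 → 103 → … (one orbit).
Cycle type of π: 63×2 + 1; total 3 cycles.
n − c = 127 − 3 = 124; sign = (−1)^124 = +1.
Check: (30/127) = +1 by Zolotarev.

+1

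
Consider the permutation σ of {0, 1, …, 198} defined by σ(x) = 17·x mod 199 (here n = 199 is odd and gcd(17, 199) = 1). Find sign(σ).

Start at x=42: 42 → 117 → 198 → 182 → 109 → 62 → 59 → … (one orbit).
Decompose π into cycles: lengths [66, 66, 66, 1] (4 cycles, including the fixed point 0).
sign(π) = (−1)^{n − #cycles} = (−1)^{199−4} = (−1)^195 = -1.
Check: (17/199) = -1 by Zolotarev.

-1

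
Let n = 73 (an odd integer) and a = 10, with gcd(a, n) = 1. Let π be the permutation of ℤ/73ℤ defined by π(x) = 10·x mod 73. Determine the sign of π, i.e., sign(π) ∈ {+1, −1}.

Start at x=63: 63 → 46 → 22 → 1 → 10 → 27 → 51 → … (one orbit).
Decompose π into cycles: lengths [8, 8, 8, 8, 8, 8, 8, 8, 8, 1] (10 cycles, including the fixed point 0).
n − c = 73 − 10 = 63; sign = (−1)^63 = -1.
(10|73)_J = -1 (Zolotarev's lemma cross-check).

-1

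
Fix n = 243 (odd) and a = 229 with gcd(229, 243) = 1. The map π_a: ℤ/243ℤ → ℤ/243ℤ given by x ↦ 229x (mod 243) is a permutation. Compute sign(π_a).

+1

Start at x=202: 202 → 88 → 226 → 238 → 70 → 235 → 112 → … (one orbit).
The orbit structure of x ↦ 229x mod 243: 11 orbits of sizes [81, 81, 27, 27, 9, 9, 3, 3, 1, 1, 1].
Σ(ℓ_i−1) = 243−11 = 232; sign = (−1)^232 = +1.
(229|243)_J = +1 (Zolotarev's lemma cross-check).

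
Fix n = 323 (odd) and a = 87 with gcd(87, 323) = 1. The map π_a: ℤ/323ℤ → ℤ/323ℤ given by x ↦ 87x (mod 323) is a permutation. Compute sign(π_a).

+1

Trace 121: π^k(121) = [121, 191, 144, 254, 134, 30, 26] for k=0..6.
Cycle type of π: 24×12 + 8×2 + 3×6 + 1; total 21 cycles.
21 cycles on 323: each ℓ→(−1)^(ℓ−1), product (−1)^302 = +1.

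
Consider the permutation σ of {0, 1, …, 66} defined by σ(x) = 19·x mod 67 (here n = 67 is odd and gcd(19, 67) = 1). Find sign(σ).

Orbit of 40 under x↦19x: [40, 23, 35, 62, 39, 4, 9]… (length divides ord_67(19)).
3 cycles of lengths [33, 33, 1].
3 cycles on 67: each ℓ→(−1)^(ℓ−1), product (−1)^64 = +1.

+1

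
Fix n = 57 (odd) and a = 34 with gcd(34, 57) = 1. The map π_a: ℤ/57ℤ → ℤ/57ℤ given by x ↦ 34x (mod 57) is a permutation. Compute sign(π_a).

-1

Trace 55: π^k(55) = [55, 46, 25, 52, 1, 34, 16] for k=0..6.
6 cycles of lengths [18, 18, 18, 1, 1, 1].
sign(π) = (−1)^{n − #cycles} = (−1)^{57−6} = (−1)^51 = -1.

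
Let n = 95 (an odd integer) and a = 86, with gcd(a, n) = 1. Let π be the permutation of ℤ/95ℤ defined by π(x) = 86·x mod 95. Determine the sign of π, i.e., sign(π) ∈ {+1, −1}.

Trace 6: π^k(6) = [6, 41, 11, 91, 36, 56, 66] for k=0..6.
The orbit structure of x ↦ 86x mod 95: 10 orbits of sizes [18, 18, 18, 18, 18, 1, 1, 1, 1, 1].
With 10 cycles on 95 points, sign = (−1)^{95−10} = -1.

-1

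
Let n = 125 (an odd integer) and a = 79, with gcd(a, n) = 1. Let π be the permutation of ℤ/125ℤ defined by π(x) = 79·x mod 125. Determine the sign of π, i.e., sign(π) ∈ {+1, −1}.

+1

Trace 94: π^k(94) = [94, 51, 29, 41, 114, 6, 99] for k=0..6.
The orbit structure of x ↦ 79x mod 125: 7 orbits of sizes [50, 50, 10, 10, 2, 2, 1].
125 − 7 = 118 transpositions; sign(π) = (−1)^118 = +1.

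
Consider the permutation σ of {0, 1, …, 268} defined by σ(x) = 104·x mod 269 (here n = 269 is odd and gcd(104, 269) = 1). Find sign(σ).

-1

Start at x=54: 54 → 236 → 65 → 35 → 143 → 77 → 207 → … (one orbit).
Cycle type of π: 268 + 1; total 2 cycles.
With 2 cycles on 269 points, sign = (−1)^{269−2} = -1.
The Jacobi symbol (104|269) = -1 (Zolotarev) agrees.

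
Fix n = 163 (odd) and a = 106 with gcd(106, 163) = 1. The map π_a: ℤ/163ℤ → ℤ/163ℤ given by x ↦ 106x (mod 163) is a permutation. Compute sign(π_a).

Start at x=152: 152 → 138 → 121 → 112 → 136 → 72 → 134 → … (one orbit).
π_106 has 2 disjoint cycles with lengths [162, 1] on {0,…,162}.
2 cycles on 163: each ℓ→(−1)^(ℓ−1), product (−1)^161 = -1.

-1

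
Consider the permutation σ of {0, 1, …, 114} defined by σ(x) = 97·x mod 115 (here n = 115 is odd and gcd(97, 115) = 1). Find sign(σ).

+1

Orbit of 4 under x↦97x: [4, 43, 31, 17, 39, 103, 101]… (length divides ord_115(97)).
Cycle lengths of π_97 on ℤ/115ℤ: [44, 44, 22, 4, 1]; 5 cycles in total.
115 − 5 = 110 transpositions; sign(π) = (−1)^110 = +1.
Zolotarev: (97|115) = +1, matching the cycle-count sign.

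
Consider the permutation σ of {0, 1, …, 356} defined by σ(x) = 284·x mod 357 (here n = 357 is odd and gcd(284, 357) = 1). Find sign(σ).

Orbit of 205 under x↦284x: [205, 29, 25, 317, 64, 326, 121]… (length divides ord_357(284)).
15 cycles of lengths [48, 48, 48, 48, 48, 48, 16, 16, 16, 6, 6, 3, 3, 2, 1].
With 15 cycles on 357 points, sign = (−1)^{357−15} = +1.

+1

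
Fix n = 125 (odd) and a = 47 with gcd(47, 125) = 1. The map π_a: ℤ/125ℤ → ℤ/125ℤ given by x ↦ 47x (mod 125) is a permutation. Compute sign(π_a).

-1

Orbit of 106 under x↦47x: [106, 107, 29, 113, 61, 117, 124]… (length divides ord_125(47)).
4 cycles of lengths [100, 20, 4, 1].
125 − 4 = 121 transpositions; sign(π) = (−1)^121 = -1.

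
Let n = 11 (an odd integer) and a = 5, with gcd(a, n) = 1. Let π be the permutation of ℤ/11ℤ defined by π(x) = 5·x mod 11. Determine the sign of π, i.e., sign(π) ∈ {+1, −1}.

Orbit of 1 under x↦5x: [1, 5, 3, 4, 9]… (length divides ord_11(5)).
The orbit structure of x ↦ 5x mod 11: 3 orbits of sizes [5, 5, 1].
sign(π) = (−1)^{n − #cycles} = (−1)^{11−3} = (−1)^8 = +1.
Check: (5/11) = +1 by Zolotarev.

+1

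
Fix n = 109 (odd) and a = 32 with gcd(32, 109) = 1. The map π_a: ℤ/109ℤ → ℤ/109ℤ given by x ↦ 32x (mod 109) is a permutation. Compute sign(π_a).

-1

Start at x=1: 1 → 32 → 43 → 68 → 105 → 90 → 46 → … (one orbit).
The orbit structure of x ↦ 32x mod 109: 4 orbits of sizes [36, 36, 36, 1].
109 − 4 = 105 transpositions; sign(π) = (−1)^105 = -1.
Check: (32/109) = -1 by Zolotarev.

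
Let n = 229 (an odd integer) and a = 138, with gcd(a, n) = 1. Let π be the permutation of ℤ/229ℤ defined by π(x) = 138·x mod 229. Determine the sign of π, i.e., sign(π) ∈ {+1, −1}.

Start at x=111: 111 → 204 → 214 → 220 → 132 → 125 → 75 → … (one orbit).
Cycle lengths of π_138 on ℤ/229ℤ: [114, 114, 1]; 3 cycles in total.
Σ(ℓ_i−1) = 229−3 = 226; sign = (−1)^226 = +1.
Zolotarev: (138|229) = +1, matching the cycle-count sign.

+1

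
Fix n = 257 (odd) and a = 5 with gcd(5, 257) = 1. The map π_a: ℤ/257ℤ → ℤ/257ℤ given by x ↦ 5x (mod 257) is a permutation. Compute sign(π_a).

Orbit of 111 under x↦5x: [111, 41, 205, 254, 242, 182, 139]… (length divides ord_257(5)).
π_5 has 2 disjoint cycles with lengths [256, 1] on {0,…,256}.
257 − 2 = 255 transpositions; sign(π) = (−1)^255 = -1.

-1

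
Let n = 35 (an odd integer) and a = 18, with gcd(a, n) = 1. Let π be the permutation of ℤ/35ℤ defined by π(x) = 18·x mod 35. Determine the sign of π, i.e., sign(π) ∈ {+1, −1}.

-1

Orbit of 23 under x↦18x: [23, 29, 32, 16, 8, 4, 2]… (length divides ord_35(18)).
Cycle type of π: 12×2 + 4 + 3×2 + 1; total 6 cycles.
sign(π) = (−1)^{n − #cycles} = (−1)^{35−6} = (−1)^29 = -1.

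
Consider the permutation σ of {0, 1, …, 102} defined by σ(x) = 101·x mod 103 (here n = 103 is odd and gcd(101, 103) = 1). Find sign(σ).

-1

Orbit of 79 under x↦101x: [79, 48, 7, 89, 28, 47, 9]… (length divides ord_103(101)).
Decompose π into cycles: lengths [102, 1] (2 cycles, including the fixed point 0).
2 cycles on 103: each ℓ→(−1)^(ℓ−1), product (−1)^101 = -1.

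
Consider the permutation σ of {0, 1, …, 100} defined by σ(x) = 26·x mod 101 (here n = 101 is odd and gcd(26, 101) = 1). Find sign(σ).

-1

Start at x=25: 25 → 44 → 33 → 50 → 88 → 66 → 100 → … (one orbit).
The orbit structure of x ↦ 26x mod 101: 2 orbits of sizes [100, 1].
Σ(ℓ_i−1) = 101−2 = 99; sign = (−1)^99 = -1.
Via Zolotarev, sign(π_{26}) = (26|101) = -1.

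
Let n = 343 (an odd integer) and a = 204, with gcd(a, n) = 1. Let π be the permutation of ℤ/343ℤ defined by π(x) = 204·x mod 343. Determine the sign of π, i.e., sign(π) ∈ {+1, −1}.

+1

Start at x=211: 211 → 169 → 176 → 232 → 337 → 148 → 8 → … (one orbit).
Cycle type of π: 49×6 + 7×6 + 1×7; total 19 cycles.
Σ(ℓ_i−1) = 343−19 = 324; sign = (−1)^324 = +1.
Check: (204/343) = +1 by Zolotarev.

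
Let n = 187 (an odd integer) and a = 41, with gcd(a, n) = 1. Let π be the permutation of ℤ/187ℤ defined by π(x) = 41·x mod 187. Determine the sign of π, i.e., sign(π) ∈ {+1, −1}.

+1

Orbit of 142 under x↦41x: [142, 25, 90, 137, 7, 100, 173]… (length divides ord_187(41)).
Decompose π into cycles: lengths [80, 80, 16, 10, 1] (5 cycles, including the fixed point 0).
5 cycles on 187: each ℓ→(−1)^(ℓ−1), product (−1)^182 = +1.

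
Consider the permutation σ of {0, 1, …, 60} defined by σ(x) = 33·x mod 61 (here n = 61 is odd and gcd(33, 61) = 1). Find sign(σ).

Orbit of 1 under x↦33x: [1, 33, 52, 8, 20, 50, 3]… (length divides ord_61(33)).
Cycle type of π: 20×3 + 1; total 4 cycles.
61 − 4 = 57 transpositions; sign(π) = (−1)^57 = -1.
The Jacobi symbol (33|61) = -1 (Zolotarev) agrees.

-1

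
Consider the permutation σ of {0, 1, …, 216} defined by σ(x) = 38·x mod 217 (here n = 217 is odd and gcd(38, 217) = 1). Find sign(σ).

-1

Trace 125: π^k(125) = [125, 193, 173, 64, 45, 191, 97] for k=0..6.
10 cycles of lengths [30, 30, 30, 30, 30, 30, 15, 15, 6, 1].
sign(π) = (−1)^{n − #cycles} = (−1)^{217−10} = (−1)^207 = -1.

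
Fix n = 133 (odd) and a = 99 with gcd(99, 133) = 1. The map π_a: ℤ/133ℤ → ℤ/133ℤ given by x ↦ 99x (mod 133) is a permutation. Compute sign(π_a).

+1

Orbit of 99 under x↦99x: [99, 92, 64, 85, 36, 106, 120]… (length divides ord_133(99)).
Cycle lengths of π_99 on ℤ/133ℤ: [9, 9, 9, 9, 9, 9, 9, 9, 9, 9, 9, 9, 9, 9, 1, 1, 1, 1, 1, 1, 1]; 21 cycles in total.
sign(π) = (−1)^{n − #cycles} = (−1)^{133−21} = (−1)^112 = +1.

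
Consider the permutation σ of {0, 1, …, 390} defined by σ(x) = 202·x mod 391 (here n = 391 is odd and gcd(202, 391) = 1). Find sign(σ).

+1

Orbit of 188 under x↦202x: [188, 49, 123, 213, 16, 104, 285]… (length divides ord_391(202)).
Cycle type of π: 88×4 + 11×2 + 8×2 + 1; total 9 cycles.
sign(π) = (−1)^{n − #cycles} = (−1)^{391−9} = (−1)^382 = +1.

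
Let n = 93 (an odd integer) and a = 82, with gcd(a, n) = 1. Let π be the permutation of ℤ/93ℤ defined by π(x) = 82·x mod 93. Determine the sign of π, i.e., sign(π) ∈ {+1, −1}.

+1

Start at x=67: 67 → 7 → 16 → 10 → 76 → 1 → 82 → … (one orbit).
Cycle lengths of π_82 on ℤ/93ℤ: [15, 15, 15, 15, 15, 15, 1, 1, 1]; 9 cycles in total.
With 9 cycles on 93 points, sign = (−1)^{93−9} = +1.
(82|93)_J = +1 (Zolotarev's lemma cross-check).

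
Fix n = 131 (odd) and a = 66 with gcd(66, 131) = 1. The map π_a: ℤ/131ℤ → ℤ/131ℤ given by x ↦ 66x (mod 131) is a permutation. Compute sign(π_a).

-1

Start at x=53: 53 → 92 → 46 → 23 → 77 → 104 → 52 → … (one orbit).
π_66 has 2 disjoint cycles with lengths [130, 1] on {0,…,130}.
With 2 cycles on 131 points, sign = (−1)^{131−2} = -1.
Check: (66/131) = -1 by Zolotarev.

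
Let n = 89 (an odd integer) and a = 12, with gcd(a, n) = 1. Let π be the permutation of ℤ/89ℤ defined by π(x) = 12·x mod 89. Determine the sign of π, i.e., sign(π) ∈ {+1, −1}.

Orbit of 55 under x↦12x: [55, 37, 88, 77, 34, 52, 1]… (length divides ord_89(12)).
π_12 has 12 disjoint cycles with lengths [8, 8, 8, 8, 8, 8, 8, 8, 8, 8, 8, 1] on {0,…,88}.
Σ(ℓ_i−1) = 89−12 = 77; sign = (−1)^77 = -1.
Via Zolotarev, sign(π_{12}) = (12|89) = -1.

-1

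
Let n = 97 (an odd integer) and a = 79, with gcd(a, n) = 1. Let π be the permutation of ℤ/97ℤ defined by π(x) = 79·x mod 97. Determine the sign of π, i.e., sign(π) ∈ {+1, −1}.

+1

Start at x=79: 79 → 33 → 85 → 22 → 89 → 47 → 27 → … (one orbit).
7 cycles of lengths [16, 16, 16, 16, 16, 16, 1].
With 7 cycles on 97 points, sign = (−1)^{97−7} = +1.
Via Zolotarev, sign(π_{79}) = (79|97) = +1.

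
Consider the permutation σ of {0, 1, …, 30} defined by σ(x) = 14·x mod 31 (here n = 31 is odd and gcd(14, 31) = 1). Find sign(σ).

Trace 1: π^k(1) = [1, 14, 10, 16, 7, 5, 8] for k=0..6.
Cycle lengths of π_14 on ℤ/31ℤ: [15, 15, 1]; 3 cycles in total.
With 3 cycles on 31 points, sign = (−1)^{31−3} = +1.

+1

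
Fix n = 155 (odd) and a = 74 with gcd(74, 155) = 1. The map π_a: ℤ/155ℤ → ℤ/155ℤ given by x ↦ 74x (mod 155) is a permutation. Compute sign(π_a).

-1

Orbit of 34 under x↦74x: [34, 36, 29, 131, 84, 16, 99]… (length divides ord_155(74)).
Cycle type of π: 30×5 + 2×2 + 1; total 8 cycles.
sign(π) = (−1)^{n − #cycles} = (−1)^{155−8} = (−1)^147 = -1.
Via Zolotarev, sign(π_{74}) = (74|155) = -1.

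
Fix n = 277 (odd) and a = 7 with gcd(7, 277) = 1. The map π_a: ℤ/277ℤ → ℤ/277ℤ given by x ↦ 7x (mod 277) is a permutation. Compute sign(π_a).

Trace 9: π^k(9) = [9, 63, 164, 40, 3, 21, 147] for k=0..6.
Decompose π into cycles: lengths [138, 138, 1] (3 cycles, including the fixed point 0).
Σ(ℓ_i−1) = 277−3 = 274; sign = (−1)^274 = +1.

+1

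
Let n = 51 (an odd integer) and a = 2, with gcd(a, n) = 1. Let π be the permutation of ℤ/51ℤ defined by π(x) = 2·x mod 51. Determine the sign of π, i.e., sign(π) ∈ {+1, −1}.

-1

Orbit of 1 under x↦2x: [1, 2, 4, 8, 16, 32, 13]… (length divides ord_51(2)).
The orbit structure of x ↦ 2x mod 51: 8 orbits of sizes [8, 8, 8, 8, 8, 8, 2, 1].
n − c = 51 − 8 = 43; sign = (−1)^43 = -1.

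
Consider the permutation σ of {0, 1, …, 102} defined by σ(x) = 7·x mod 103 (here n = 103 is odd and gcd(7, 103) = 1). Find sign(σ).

+1

Trace 33: π^k(33) = [33, 25, 72, 92, 26, 79, 38] for k=0..6.
3 cycles of lengths [51, 51, 1].
3 cycles on 103: each ℓ→(−1)^(ℓ−1), product (−1)^100 = +1.
Check: (7/103) = +1 by Zolotarev.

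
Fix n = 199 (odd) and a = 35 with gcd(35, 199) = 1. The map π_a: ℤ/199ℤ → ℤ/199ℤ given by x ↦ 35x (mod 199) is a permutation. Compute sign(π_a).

+1

Orbit of 145 under x↦35x: [145, 100, 117, 115, 45, 182, 2]… (length divides ord_199(35)).
π_35 has 3 disjoint cycles with lengths [99, 99, 1] on {0,…,198}.
199 − 3 = 196 transpositions; sign(π) = (−1)^196 = +1.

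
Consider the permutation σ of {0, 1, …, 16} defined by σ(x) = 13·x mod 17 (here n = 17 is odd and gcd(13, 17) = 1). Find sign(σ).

Orbit of 4 under x↦13x: [4, 1, 13, 16]… (length divides ord_17(13)).
5 cycles of lengths [4, 4, 4, 4, 1].
sign(π) = (−1)^{n − #cycles} = (−1)^{17−5} = (−1)^12 = +1.
Check: (13/17) = +1 by Zolotarev.

+1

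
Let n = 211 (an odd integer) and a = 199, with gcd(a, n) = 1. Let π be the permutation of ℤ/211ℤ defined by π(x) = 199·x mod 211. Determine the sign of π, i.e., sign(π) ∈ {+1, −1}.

+1

Start at x=1: 1 → 199 → 144 → 171 → 58 → 148 → 123 → 1 (one orbit).
Cycle type of π: 7×30 + 1; total 31 cycles.
With 31 cycles on 211 points, sign = (−1)^{211−31} = +1.
Via Zolotarev, sign(π_{199}) = (199|211) = +1.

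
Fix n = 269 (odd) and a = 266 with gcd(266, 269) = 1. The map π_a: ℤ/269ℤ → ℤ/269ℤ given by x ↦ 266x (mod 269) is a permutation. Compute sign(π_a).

Start at x=216: 216 → 159 → 61 → 86 → 11 → 236 → 99 → … (one orbit).
2 cycles of lengths [268, 1].
269 − 2 = 267 transpositions; sign(π) = (−1)^267 = -1.
Check: (266/269) = -1 by Zolotarev.

-1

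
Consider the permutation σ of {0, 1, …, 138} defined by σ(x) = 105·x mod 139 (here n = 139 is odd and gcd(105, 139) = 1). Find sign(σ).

Trace 79: π^k(79) = [79, 94, 1, 105, 44, 33, 129] for k=0..6.
4 cycles of lengths [46, 46, 46, 1].
Σ(ℓ_i−1) = 139−4 = 135; sign = (−1)^135 = -1.

-1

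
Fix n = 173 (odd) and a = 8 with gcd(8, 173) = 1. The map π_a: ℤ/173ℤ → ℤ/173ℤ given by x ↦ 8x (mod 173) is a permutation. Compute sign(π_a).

Orbit of 16 under x↦8x: [16, 128, 159, 61, 142, 98, 92]… (length divides ord_173(8)).
The orbit structure of x ↦ 8x mod 173: 2 orbits of sizes [172, 1].
173 − 2 = 171 transpositions; sign(π) = (−1)^171 = -1.

-1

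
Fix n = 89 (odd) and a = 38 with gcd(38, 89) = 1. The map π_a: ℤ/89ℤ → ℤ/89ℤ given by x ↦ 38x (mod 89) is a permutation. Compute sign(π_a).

-1

Orbit of 28 under x↦38x: [28, 85, 26, 9, 75, 2, 76]… (length divides ord_89(38)).
Cycle lengths of π_38 on ℤ/89ℤ: [88, 1]; 2 cycles in total.
With 2 cycles on 89 points, sign = (−1)^{89−2} = -1.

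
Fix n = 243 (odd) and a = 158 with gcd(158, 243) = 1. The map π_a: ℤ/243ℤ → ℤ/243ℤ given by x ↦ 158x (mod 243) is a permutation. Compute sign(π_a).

-1

Trace 215: π^k(215) = [215, 193, 119, 91, 41, 160, 8] for k=0..6.
6 cycles of lengths [162, 54, 18, 6, 2, 1].
With 6 cycles on 243 points, sign = (−1)^{243−6} = -1.
Check: (158/243) = -1 by Zolotarev.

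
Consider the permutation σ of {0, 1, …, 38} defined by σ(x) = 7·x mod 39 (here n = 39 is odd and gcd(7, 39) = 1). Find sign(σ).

-1

Start at x=34: 34 → 4 → 28 → 1 → 7 → 10 → 31 → … (one orbit).
The orbit structure of x ↦ 7x mod 39: 6 orbits of sizes [12, 12, 12, 1, 1, 1].
6 cycles on 39: each ℓ→(−1)^(ℓ−1), product (−1)^33 = -1.
The Jacobi symbol (7|39) = -1 (Zolotarev) agrees.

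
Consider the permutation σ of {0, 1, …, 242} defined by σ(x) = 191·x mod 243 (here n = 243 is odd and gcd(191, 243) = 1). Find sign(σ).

Orbit of 232 under x↦191x: [232, 86, 145, 236, 121, 26, 106]… (length divides ord_243(191)).
Cycle lengths of π_191 on ℤ/243ℤ: [162, 54, 18, 6, 2, 1]; 6 cycles in total.
n − c = 243 − 6 = 237; sign = (−1)^237 = -1.
(191|243)_J = -1 (Zolotarev's lemma cross-check).

-1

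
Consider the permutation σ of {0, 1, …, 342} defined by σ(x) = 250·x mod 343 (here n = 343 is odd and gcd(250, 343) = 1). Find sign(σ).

Orbit of 129 under x↦250x: [129, 8, 285, 249, 167, 247, 10]… (length divides ord_343(250)).
π_250 has 4 disjoint cycles with lengths [294, 42, 6, 1] on {0,…,342}.
With 4 cycles on 343 points, sign = (−1)^{343−4} = -1.

-1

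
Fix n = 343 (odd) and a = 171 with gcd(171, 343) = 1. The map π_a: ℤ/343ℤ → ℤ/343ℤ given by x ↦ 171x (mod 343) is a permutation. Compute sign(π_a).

Start at x=93: 93 → 125 → 109 → 117 → 113 → 115 → 114 → … (one orbit).
4 cycles of lengths [294, 42, 6, 1].
Σ(ℓ_i−1) = 343−4 = 339; sign = (−1)^339 = -1.

-1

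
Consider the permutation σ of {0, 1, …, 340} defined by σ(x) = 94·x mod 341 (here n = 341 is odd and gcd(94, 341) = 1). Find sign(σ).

Trace 1: π^k(1) = [1, 94, 311, 249, 218, 32, 280] for k=0..6.
62 cycles of lengths [10, 10, 10, 10, 10, 10, 10, 10, 10, 10, 10, 10, 10, 10, 10, 10, 10, 10, 10, 10, 10, 10, 10, 10, 10, 10, 10, 10, 10, 10, 10, 1, 1, 1, 1, 1, 1, 1, 1, 1, 1, 1, 1, 1, 1, 1, 1, 1, 1, 1, 1, 1, 1, 1, 1, 1, 1, 1, 1, 1, 1, 1].
With 62 cycles on 341 points, sign = (−1)^{341−62} = -1.

-1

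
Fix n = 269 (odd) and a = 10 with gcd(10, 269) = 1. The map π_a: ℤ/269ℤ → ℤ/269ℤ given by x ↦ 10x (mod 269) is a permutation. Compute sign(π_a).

-1

Trace 40: π^k(40) = [40, 131, 234, 188, 266, 239, 238] for k=0..6.
π_10 has 2 disjoint cycles with lengths [268, 1] on {0,…,268}.
2 cycles on 269: each ℓ→(−1)^(ℓ−1), product (−1)^267 = -1.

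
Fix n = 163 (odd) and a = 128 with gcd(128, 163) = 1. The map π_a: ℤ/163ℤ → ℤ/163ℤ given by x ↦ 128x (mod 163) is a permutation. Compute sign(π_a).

Start at x=153: 153 → 24 → 138 → 60 → 19 → 150 → 129 → … (one orbit).
Cycle type of π: 162 + 1; total 2 cycles.
sign(π) = (−1)^{n − #cycles} = (−1)^{163−2} = (−1)^161 = -1.
The Jacobi symbol (128|163) = -1 (Zolotarev) agrees.

-1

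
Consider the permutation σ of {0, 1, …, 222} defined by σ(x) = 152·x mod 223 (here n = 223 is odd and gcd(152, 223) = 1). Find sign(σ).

+1

Trace 148: π^k(148) = [148, 196, 133, 146, 115, 86, 138] for k=0..6.
Cycle type of π: 111×2 + 1; total 3 cycles.
With 3 cycles on 223 points, sign = (−1)^{223−3} = +1.
Check: (152/223) = +1 by Zolotarev.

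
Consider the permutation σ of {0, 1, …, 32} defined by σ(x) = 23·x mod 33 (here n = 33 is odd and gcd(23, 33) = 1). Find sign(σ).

Orbit of 23 under x↦23x: [23, 1]… (length divides ord_33(23)).
Decompose π into cycles: lengths [2, 2, 2, 2, 2, 2, 2, 2, 2, 2, 2, 1, 1, 1, 1, 1, 1, 1, 1, 1, 1, 1] (22 cycles, including the fixed point 0).
22 cycles on 33: each ℓ→(−1)^(ℓ−1), product (−1)^11 = -1.
Check: (23/33) = -1 by Zolotarev.

-1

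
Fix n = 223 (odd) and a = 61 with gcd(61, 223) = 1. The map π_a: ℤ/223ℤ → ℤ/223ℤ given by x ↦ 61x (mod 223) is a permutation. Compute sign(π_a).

Start at x=163: 163 → 131 → 186 → 196 → 137 → 106 → 222 → … (one orbit).
Cycle type of π: 222 + 1; total 2 cycles.
2 cycles on 223: each ℓ→(−1)^(ℓ−1), product (−1)^221 = -1.

-1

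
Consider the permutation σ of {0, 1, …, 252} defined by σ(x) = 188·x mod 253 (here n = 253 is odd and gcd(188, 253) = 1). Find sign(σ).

+1

Start at x=100: 100 → 78 → 243 → 144 → 1 → 188 → 177 → … (one orbit).
Cycle lengths of π_188 on ℤ/253ℤ: [11, 11, 11, 11, 11, 11, 11, 11, 11, 11, 11, 11, 11, 11, 11, 11, 11, 11, 11, 11, 11, 11, 1, 1, 1, 1, 1, 1, 1, 1, 1, 1, 1]; 33 cycles in total.
sign(π) = (−1)^{n − #cycles} = (−1)^{253−33} = (−1)^220 = +1.
(188|253)_J = +1 (Zolotarev's lemma cross-check).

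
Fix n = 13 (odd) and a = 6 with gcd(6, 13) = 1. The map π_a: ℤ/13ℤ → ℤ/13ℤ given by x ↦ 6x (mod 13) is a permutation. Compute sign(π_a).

-1

Orbit of 4 under x↦6x: [4, 11, 1, 6, 10, 8, 9]… (length divides ord_13(6)).
Decompose π into cycles: lengths [12, 1] (2 cycles, including the fixed point 0).
With 2 cycles on 13 points, sign = (−1)^{13−2} = -1.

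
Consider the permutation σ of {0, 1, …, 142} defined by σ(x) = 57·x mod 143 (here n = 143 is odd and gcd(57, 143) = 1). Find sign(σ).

Start at x=38: 38 → 21 → 53 → 18 → 25 → 138 → 1 → … (one orbit).
Cycle type of π: 20×6 + 10 + 4×3 + 1; total 11 cycles.
143 − 11 = 132 transpositions; sign(π) = (−1)^132 = +1.

+1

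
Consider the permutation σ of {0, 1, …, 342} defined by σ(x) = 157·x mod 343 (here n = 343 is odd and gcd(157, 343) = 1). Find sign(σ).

Start at x=258: 258 → 32 → 222 → 211 → 199 → 30 → 251 → … (one orbit).
Cycle type of π: 294 + 42 + 6 + 1; total 4 cycles.
4 cycles on 343: each ℓ→(−1)^(ℓ−1), product (−1)^339 = -1.
(157|343)_J = -1 (Zolotarev's lemma cross-check).

-1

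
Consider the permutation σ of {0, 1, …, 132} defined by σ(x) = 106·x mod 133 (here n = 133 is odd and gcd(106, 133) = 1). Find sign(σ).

Start at x=106: 106 → 64 → 1 → 106 (one orbit).
49 cycles of lengths [3, 3, 3, 3, 3, 3, 3, 3, 3, 3, 3, 3, 3, 3, 3, 3, 3, 3, 3, 3, 3, 3, 3, 3, 3, 3, 3, 3, 3, 3, 3, 3, 3, 3, 3, 3, 3, 3, 3, 3, 3, 3, 1, 1, 1, 1, 1, 1, 1].
133 − 49 = 84 transpositions; sign(π) = (−1)^84 = +1.
The Jacobi symbol (106|133) = +1 (Zolotarev) agrees.

+1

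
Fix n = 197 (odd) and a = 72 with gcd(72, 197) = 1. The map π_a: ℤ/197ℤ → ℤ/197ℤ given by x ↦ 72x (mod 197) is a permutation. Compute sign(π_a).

Start at x=182: 182 → 102 → 55 → 20 → 61 → 58 → 39 → … (one orbit).
The orbit structure of x ↦ 72x mod 197: 2 orbits of sizes [196, 1].
sign(π) = (−1)^{n − #cycles} = (−1)^{197−2} = (−1)^195 = -1.

-1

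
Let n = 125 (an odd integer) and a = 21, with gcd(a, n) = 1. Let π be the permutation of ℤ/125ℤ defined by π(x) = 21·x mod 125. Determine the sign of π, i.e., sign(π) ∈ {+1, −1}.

+1

Orbit of 116 under x↦21x: [116, 61, 31, 26, 46, 91, 36]… (length divides ord_125(21)).
Cycle type of π: 25×4 + 5×4 + 1×5; total 13 cycles.
With 13 cycles on 125 points, sign = (−1)^{125−13} = +1.
Zolotarev: (21|125) = +1, matching the cycle-count sign.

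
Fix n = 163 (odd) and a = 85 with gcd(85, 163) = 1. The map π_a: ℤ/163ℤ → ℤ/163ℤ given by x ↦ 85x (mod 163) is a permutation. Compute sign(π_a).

Orbit of 1 under x↦85x: [1, 85, 53, 104, 38, 133, 58]… (length divides ord_163(85)).
π_85 has 19 disjoint cycles with lengths [9, 9, 9, 9, 9, 9, 9, 9, 9, 9, 9, 9, 9, 9, 9, 9, 9, 9, 1] on {0,…,162}.
163 − 19 = 144 transpositions; sign(π) = (−1)^144 = +1.
(85|163)_J = +1 (Zolotarev's lemma cross-check).

+1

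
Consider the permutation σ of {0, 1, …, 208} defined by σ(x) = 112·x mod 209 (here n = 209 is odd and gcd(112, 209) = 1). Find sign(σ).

-1

Trace 197: π^k(197) = [197, 119, 161, 58, 17, 23, 68] for k=0..6.
π_112 has 6 disjoint cycles with lengths [90, 90, 10, 9, 9, 1] on {0,…,208}.
sign(π) = (−1)^{n − #cycles} = (−1)^{209−6} = (−1)^203 = -1.
(112|209)_J = -1 (Zolotarev's lemma cross-check).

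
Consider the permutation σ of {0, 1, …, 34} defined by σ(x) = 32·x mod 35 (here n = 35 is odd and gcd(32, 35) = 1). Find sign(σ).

-1

Trace 22: π^k(22) = [22, 4, 23, 1, 32, 9, 8] for k=0..6.
Decompose π into cycles: lengths [12, 12, 4, 3, 3, 1] (6 cycles, including the fixed point 0).
n − c = 35 − 6 = 29; sign = (−1)^29 = -1.
Via Zolotarev, sign(π_{32}) = (32|35) = -1.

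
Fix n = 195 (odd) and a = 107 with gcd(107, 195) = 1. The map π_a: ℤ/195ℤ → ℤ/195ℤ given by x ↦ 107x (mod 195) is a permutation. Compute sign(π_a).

+1

Start at x=1: 1 → 107 → 139 → 53 → 16 → 152 → 79 → … (one orbit).
Cycle lengths of π_107 on ℤ/195ℤ: [12, 12, 12, 12, 12, 12, 12, 12, 12, 12, 12, 12, 6, 6, 6, 6, 4, 4, 4, 3, 3, 3, 3, 2, 1]; 25 cycles in total.
195 − 25 = 170 transpositions; sign(π) = (−1)^170 = +1.
Zolotarev: (107|195) = +1, matching the cycle-count sign.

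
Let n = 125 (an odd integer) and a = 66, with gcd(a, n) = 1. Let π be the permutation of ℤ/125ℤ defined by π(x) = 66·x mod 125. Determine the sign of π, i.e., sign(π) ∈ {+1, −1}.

+1

Start at x=116: 116 → 31 → 46 → 36 → 1 → 66 → 106 → … (one orbit).
The orbit structure of x ↦ 66x mod 125: 13 orbits of sizes [25, 25, 25, 25, 5, 5, 5, 5, 1, 1, 1, 1, 1].
13 cycles on 125: each ℓ→(−1)^(ℓ−1), product (−1)^112 = +1.
(66|125)_J = +1 (Zolotarev's lemma cross-check).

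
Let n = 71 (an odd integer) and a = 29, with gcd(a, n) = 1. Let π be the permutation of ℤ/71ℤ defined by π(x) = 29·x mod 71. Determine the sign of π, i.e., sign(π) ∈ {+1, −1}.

+1

Start at x=15: 15 → 9 → 48 → 43 → 40 → 24 → 57 → … (one orbit).
π_29 has 3 disjoint cycles with lengths [35, 35, 1] on {0,…,70}.
n − c = 71 − 3 = 68; sign = (−1)^68 = +1.
Via Zolotarev, sign(π_{29}) = (29|71) = +1.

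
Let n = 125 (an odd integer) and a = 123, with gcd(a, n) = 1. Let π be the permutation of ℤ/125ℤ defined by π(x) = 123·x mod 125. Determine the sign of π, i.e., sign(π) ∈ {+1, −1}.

Trace 122: π^k(122) = [122, 6, 113, 24, 77, 96, 58] for k=0..6.
Decompose π into cycles: lengths [100, 20, 4, 1] (4 cycles, including the fixed point 0).
With 4 cycles on 125 points, sign = (−1)^{125−4} = -1.

-1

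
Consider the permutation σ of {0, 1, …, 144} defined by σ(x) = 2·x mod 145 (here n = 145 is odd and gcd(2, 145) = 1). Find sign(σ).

+1

Start at x=136: 136 → 127 → 109 → 73 → 1 → 2 → 4 → … (one orbit).
π_2 has 7 disjoint cycles with lengths [28, 28, 28, 28, 28, 4, 1] on {0,…,144}.
n − c = 145 − 7 = 138; sign = (−1)^138 = +1.
Zolotarev: (2|145) = +1, matching the cycle-count sign.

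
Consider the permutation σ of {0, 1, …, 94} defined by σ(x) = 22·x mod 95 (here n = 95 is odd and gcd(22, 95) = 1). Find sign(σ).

+1

Trace 67: π^k(67) = [67, 49, 33, 61, 12, 74, 13] for k=0..6.
The orbit structure of x ↦ 22x mod 95: 5 orbits of sizes [36, 36, 18, 4, 1].
sign(π) = (−1)^{n − #cycles} = (−1)^{95−5} = (−1)^90 = +1.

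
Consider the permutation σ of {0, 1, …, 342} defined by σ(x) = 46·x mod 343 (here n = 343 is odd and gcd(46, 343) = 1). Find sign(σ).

+1

Orbit of 260 under x↦46x: [260, 298, 331, 134, 333, 226, 106]… (length divides ord_343(46)).
Cycle lengths of π_46 on ℤ/343ℤ: [147, 147, 21, 21, 3, 3, 1]; 7 cycles in total.
With 7 cycles on 343 points, sign = (−1)^{343−7} = +1.
The Jacobi symbol (46|343) = +1 (Zolotarev) agrees.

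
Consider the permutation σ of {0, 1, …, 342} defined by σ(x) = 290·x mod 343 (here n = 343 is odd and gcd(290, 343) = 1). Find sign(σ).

-1

Trace 262: π^k(262) = [262, 177, 223, 186, 89, 85, 297] for k=0..6.
Cycle type of π: 294 + 42 + 6 + 1; total 4 cycles.
4 cycles on 343: each ℓ→(−1)^(ℓ−1), product (−1)^339 = -1.
Via Zolotarev, sign(π_{290}) = (290|343) = -1.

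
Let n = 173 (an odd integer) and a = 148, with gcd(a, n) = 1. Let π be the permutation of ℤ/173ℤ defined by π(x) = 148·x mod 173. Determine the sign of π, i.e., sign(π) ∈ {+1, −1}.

+1

Trace 164: π^k(164) = [164, 52, 84, 149, 81, 51, 109] for k=0..6.
Cycle lengths of π_148 on ℤ/173ℤ: [43, 43, 43, 43, 1]; 5 cycles in total.
n − c = 173 − 5 = 168; sign = (−1)^168 = +1.
Zolotarev: (148|173) = +1, matching the cycle-count sign.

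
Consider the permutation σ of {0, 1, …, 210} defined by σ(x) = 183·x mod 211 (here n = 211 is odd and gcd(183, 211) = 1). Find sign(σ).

Start at x=144: 144 → 188 → 11 → 114 → 184 → 123 → 143 → … (one orbit).
Cycle type of π: 35×6 + 1; total 7 cycles.
n − c = 211 − 7 = 204; sign = (−1)^204 = +1.
Via Zolotarev, sign(π_{183}) = (183|211) = +1.

+1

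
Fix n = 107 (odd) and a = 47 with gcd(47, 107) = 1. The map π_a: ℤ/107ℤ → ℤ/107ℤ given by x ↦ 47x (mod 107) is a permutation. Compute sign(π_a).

Trace 19: π^k(19) = [19, 37, 27, 92, 44, 35, 40] for k=0..6.
Cycle lengths of π_47 on ℤ/107ℤ: [53, 53, 1]; 3 cycles in total.
sign(π) = (−1)^{n − #cycles} = (−1)^{107−3} = (−1)^104 = +1.
(47|107)_J = +1 (Zolotarev's lemma cross-check).

+1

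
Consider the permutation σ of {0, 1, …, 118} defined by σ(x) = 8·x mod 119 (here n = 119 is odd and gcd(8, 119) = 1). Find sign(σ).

+1

Orbit of 106 under x↦8x: [106, 15, 1, 8, 64, 36, 50]… (length divides ord_119(8)).
Decompose π into cycles: lengths [8, 8, 8, 8, 8, 8, 8, 8, 8, 8, 8, 8, 8, 8, 1, 1, 1, 1, 1, 1, 1] (21 cycles, including the fixed point 0).
With 21 cycles on 119 points, sign = (−1)^{119−21} = +1.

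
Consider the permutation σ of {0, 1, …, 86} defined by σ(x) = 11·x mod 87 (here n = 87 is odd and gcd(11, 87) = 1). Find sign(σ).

+1

Start at x=25: 25 → 14 → 67 → 41 → 16 → 2 → 22 → … (one orbit).
Decompose π into cycles: lengths [28, 28, 28, 2, 1] (5 cycles, including the fixed point 0).
Σ(ℓ_i−1) = 87−5 = 82; sign = (−1)^82 = +1.
(11|87)_J = +1 (Zolotarev's lemma cross-check).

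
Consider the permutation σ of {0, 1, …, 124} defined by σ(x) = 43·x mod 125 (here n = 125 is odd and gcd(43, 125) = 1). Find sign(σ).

-1

Trace 101: π^k(101) = [101, 93, 124, 82, 26, 118, 74] for k=0..6.
π_43 has 12 disjoint cycles with lengths [20, 20, 20, 20, 20, 4, 4, 4, 4, 4, 4, 1] on {0,…,124}.
sign(π) = (−1)^{n − #cycles} = (−1)^{125−12} = (−1)^113 = -1.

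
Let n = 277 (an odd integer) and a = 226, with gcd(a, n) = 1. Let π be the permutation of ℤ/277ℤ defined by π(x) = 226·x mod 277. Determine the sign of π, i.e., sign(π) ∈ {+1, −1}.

-1

Start at x=138: 138 → 164 → 223 → 261 → 262 → 211 → 42 → … (one orbit).
Cycle type of π: 92×3 + 1; total 4 cycles.
277 − 4 = 273 transpositions; sign(π) = (−1)^273 = -1.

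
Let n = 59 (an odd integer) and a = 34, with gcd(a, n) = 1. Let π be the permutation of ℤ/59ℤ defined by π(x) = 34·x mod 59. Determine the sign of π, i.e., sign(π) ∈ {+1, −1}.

Trace 11: π^k(11) = [11, 20, 31, 51, 23, 15, 38] for k=0..6.
The orbit structure of x ↦ 34x mod 59: 2 orbits of sizes [58, 1].
With 2 cycles on 59 points, sign = (−1)^{59−2} = -1.
The Jacobi symbol (34|59) = -1 (Zolotarev) agrees.

-1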